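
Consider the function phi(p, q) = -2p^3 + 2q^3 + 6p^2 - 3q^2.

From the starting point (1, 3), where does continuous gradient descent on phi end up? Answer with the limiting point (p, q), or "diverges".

(0, 1)

phi is separable, so gradient descent decouples: p follows -∂phi/∂p, q follows -∂phi/∂q.
∂phi/∂p = -6p(p - 2); at p=1 this is 6, so p decreases.
∂phi/∂q = 6q(q - 1); at q=3 this is 36, so q decreases.
p converges to its nearest critical value 0 (a local min of the p-part); q converges to 1. The iterate converges to (0, 1).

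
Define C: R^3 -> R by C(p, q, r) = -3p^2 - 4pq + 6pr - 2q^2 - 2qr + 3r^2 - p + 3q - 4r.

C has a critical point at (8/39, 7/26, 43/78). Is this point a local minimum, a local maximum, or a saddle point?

saddle point

The Hessian is constant: H = [[-6, -4, 6], [-4, -4, -2], [6, -2, 6]].
Leading principal minors: Δ₁ = -6, Δ₂ = 8, Δ₃ = 312.
The minors fit neither the all-positive nor the alternating-sign pattern, so H is indefinite: a saddle point.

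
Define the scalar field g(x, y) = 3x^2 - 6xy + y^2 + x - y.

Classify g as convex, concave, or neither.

g is quadratic, so its Hessian is the constant matrix H = [[6, -6], [-6, 2]].
det(H) = -24, tr(H) = 8.
det(H) < 0, so H is indefinite: neither convex nor concave.

neither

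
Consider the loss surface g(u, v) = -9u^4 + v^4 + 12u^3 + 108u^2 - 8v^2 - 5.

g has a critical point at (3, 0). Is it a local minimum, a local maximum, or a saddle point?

local maximum

The mixed partial ∂²g/∂u∂v is 0, so the Hessian at any point is diag(g_uu, g_vv) = diag(36(-3u^2 + 2u + 6), 4(3v^2 - 4)).
At (3, 0): H = diag(-540, -16).
Both eigenvalues are negative, so H is negative definite: a local maximum.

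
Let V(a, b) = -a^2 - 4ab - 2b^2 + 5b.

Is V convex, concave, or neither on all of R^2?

neither

V is quadratic, so its Hessian is the constant matrix H = [[-2, -4], [-4, -4]].
det(H) = -8, tr(H) = -6.
det(H) < 0, so H is indefinite: neither convex nor concave.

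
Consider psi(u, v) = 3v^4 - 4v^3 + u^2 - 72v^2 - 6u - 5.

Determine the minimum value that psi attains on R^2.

-654

psi(u,v) separates as P(u) + Q(v) − 5, so its minimum is min P + min Q − 5.
P'(u) = 2u - 6 vanishes at u ∈ {3}; Q'(v) = 12v(v - 4)(v + 3) vanishes at v ∈ {-3, 0, 4}.
Local minima of P (where P''>0): P(3)=-9. Local minima of Q: Q(-3)=-297, Q(4)=-640.
So the global minimum of psi is P(3) + Q(4) − 5 = -9 − 640 − 5 = -654, attained at (3, 4).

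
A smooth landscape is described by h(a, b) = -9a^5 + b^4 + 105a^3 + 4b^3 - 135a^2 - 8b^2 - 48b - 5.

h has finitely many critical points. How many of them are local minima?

4

h separates as a function of a plus a function of b, so ∇h=0 decouples.
∂h/∂a = -45a(a - 2)(a - 1)(a + 3) = 0 at a ∈ {-3, 0, 1, 2}; ∂h/∂b = 4(b - 2)(b + 2)(b + 3) = 0 at b ∈ {-3, -2, 2}.
The Hessian is diagonal: diag(h_aa, h_bb). Second derivatives: h_aa(-3)=2700, h_aa(0)=-270, h_aa(1)=180, h_aa(2)=-450; h_bb(-3)=20, h_bb(-2)=-16, h_bb(2)=80.
Local minima occur where both diagonal entries positive: (-3, -3), (-3, 2), (1, -3), (1, 2). Count: 4.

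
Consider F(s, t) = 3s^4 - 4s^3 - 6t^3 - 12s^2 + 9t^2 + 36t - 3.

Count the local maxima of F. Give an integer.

1

F separates as a function of s plus a function of t, so ∇F=0 decouples.
∂F/∂s = 12s(s - 2)(s + 1) = 0 at s ∈ {-1, 0, 2}; ∂F/∂t = -18(t - 2)(t + 1) = 0 at t ∈ {-1, 2}.
The Hessian is diagonal: diag(F_ss, F_tt). Second derivatives: F_ss(-1)=36, F_ss(0)=-24, F_ss(2)=72; F_tt(-1)=54, F_tt(2)=-54.
Local maxima occur where both diagonal entries negative: (0, 2). Count: 1.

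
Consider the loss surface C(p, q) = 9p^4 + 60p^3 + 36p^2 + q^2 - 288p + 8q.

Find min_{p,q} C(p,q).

-199

C(p,q) separates as A(p) + B(q), so its minimum is min A + min B.
A'(p) = 36(p - 1)(p + 2)(p + 4) vanishes at p ∈ {-4, -2, 1}; B'(q) = 2q + 8 vanishes at q ∈ {-4}.
Local minima of A (where A''>0): A(-4)=192, A(1)=-183. Local minima of B: B(-4)=-16.
So the global minimum of C is A(1) + B(-4) = -183 − 16 = -199, attained at (1, -4).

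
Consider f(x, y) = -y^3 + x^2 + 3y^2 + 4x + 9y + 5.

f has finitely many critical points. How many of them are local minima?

1

f separates as a function of x plus a function of y, so ∇f=0 decouples.
∂f/∂x = 2(x + 2) = 0 at x ∈ {-2}; ∂f/∂y = -3(y - 3)(y + 1) = 0 at y ∈ {-1, 3}.
The Hessian is diagonal: diag(f_xx, f_yy). Second derivatives: f_xx(-2)=2; f_yy(-1)=12, f_yy(3)=-12.
Local minima occur where both diagonal entries positive: (-2, -1). Count: 1.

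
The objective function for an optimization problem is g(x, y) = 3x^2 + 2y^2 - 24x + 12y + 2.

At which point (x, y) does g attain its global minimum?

(4, -3)

g(x,y) separates as P(x) + Q(y) + 2, so its minimum is min P + min Q + 2.
P'(x) = 6x - 24 vanishes at x ∈ {4}; Q'(y) = 4y + 12 vanishes at y ∈ {-3}.
Local minima of P (where P''>0): P(4)=-48. Local minima of Q: Q(-3)=-18.
So the global minimum of g is P(4) + Q(-3) + 2 = -48 − 18 + 2 = -64, attained at (4, -3).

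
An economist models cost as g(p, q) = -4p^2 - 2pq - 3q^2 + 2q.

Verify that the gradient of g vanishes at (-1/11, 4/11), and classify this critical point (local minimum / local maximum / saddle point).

∇g = (-8p - 2q, -2p - 6q + 2); substituting (-1/11, 4/11) gives ∇g = (0, 0), so (-1/11, 4/11) is indeed a critical point.
The Hessian of g is constant: H = [[-8, -2], [-2, -6]].
det(H) = (-8)·(-6) − (-2)² = 44.
det(H) > 0 and tr(H) = -14 < 0, so H is negative definite and the point is a local maximum.

local maximum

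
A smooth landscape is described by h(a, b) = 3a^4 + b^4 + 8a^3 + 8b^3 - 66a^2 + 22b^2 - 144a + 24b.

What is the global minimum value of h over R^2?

-576

h(a,b) separates as P(a) + Q(b), so its minimum is min P + min Q.
P'(a) = 12(a - 3)(a + 1)(a + 4) vanishes at a ∈ {-4, -1, 3}; Q'(b) = 4(b + 1)(b + 2)(b + 3) vanishes at b ∈ {-3, -2, -1}.
Local minima of P (where P''>0): P(-4)=-224, P(3)=-567. Local minima of Q: Q(-3)=-9, Q(-1)=-9.
So the global minimum of h is P(3) + Q(-3) = -567 − 9 = -576, attained at (3, -3).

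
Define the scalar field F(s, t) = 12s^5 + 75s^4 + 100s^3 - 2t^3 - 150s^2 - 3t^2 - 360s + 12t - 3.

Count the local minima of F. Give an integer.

F separates as a function of s plus a function of t, so ∇F=0 decouples.
∂F/∂s = 60(s - 1)(s + 1)(s + 2)(s + 3) = 0 at s ∈ {-3, -2, -1, 1}; ∂F/∂t = -6(t - 1)(t + 2) = 0 at t ∈ {-2, 1}.
The Hessian is diagonal: diag(F_ss, F_tt). Second derivatives: F_ss(-3)=-480, F_ss(-2)=180, F_ss(-1)=-240, F_ss(1)=1440; F_tt(-2)=18, F_tt(1)=-18.
Local minima occur where both diagonal entries positive: (-2, -2), (1, -2). Count: 2.

2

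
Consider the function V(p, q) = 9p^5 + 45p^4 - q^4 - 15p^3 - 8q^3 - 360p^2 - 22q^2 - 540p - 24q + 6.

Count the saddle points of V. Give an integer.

6

V separates as a function of p plus a function of q, so ∇V=0 decouples.
∂V/∂p = 45(p - 2)(p + 1)(p + 2)(p + 3) = 0 at p ∈ {-3, -2, -1, 2}; ∂V/∂q = -4(q + 1)(q + 2)(q + 3) = 0 at q ∈ {-3, -2, -1}.
The Hessian is diagonal: diag(V_pp, V_qq). Second derivatives: V_pp(-3)=-450, V_pp(-2)=180, V_pp(-1)=-270, V_pp(2)=2700; V_qq(-3)=-8, V_qq(-2)=4, V_qq(-1)=-8.
Saddle points occur where the two diagonal entries have opposite signs: (-3, -2), (-2, -3), (-2, -1), (-1, -2), (2, -3), (2, -1). Count: 6.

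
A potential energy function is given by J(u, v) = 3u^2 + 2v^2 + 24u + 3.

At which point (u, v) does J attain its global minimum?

J(u,v) separates as P(u) + Q(v) + 3, so its minimum is min P + min Q + 3.
P'(u) = 6u + 24 vanishes at u ∈ {-4}; Q'(v) = 4v vanishes at v ∈ {0}.
Local minima of P (where P''>0): P(-4)=-48. Local minima of Q: Q(0)=0.
So the global minimum of J is P(-4) + Q(0) + 3 = -48 + 0 + 3 = -45, attained at (-4, 0).

(-4, 0)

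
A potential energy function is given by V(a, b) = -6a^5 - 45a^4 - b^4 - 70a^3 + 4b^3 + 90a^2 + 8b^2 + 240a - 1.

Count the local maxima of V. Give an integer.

4

V separates as a function of a plus a function of b, so ∇V=0 decouples.
∂V/∂a = -30(a - 1)(a + 1)(a + 2)(a + 4) = 0 at a ∈ {-4, -2, -1, 1}; ∂V/∂b = -4b(b - 4)(b + 1) = 0 at b ∈ {-1, 0, 4}.
The Hessian is diagonal: diag(V_aa, V_bb). Second derivatives: V_aa(-4)=900, V_aa(-2)=-180, V_aa(-1)=180, V_aa(1)=-900; V_bb(-1)=-20, V_bb(0)=16, V_bb(4)=-80.
Local maxima occur where both diagonal entries negative: (-2, -1), (-2, 4), (1, -1), (1, 4). Count: 4.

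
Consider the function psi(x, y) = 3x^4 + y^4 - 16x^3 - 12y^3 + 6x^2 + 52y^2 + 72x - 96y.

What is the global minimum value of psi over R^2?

-111

psi(x,y) separates as P(x) + Q(y), so its minimum is min P + min Q.
P'(x) = 12(x - 3)(x - 2)(x + 1) vanishes at x ∈ {-1, 2, 3}; Q'(y) = 4(y - 4)(y - 3)(y - 2) vanishes at y ∈ {2, 3, 4}.
Local minima of P (where P''>0): P(-1)=-47, P(3)=81. Local minima of Q: Q(2)=-64, Q(4)=-64.
So the global minimum of psi is P(-1) + Q(2) = -47 − 64 = -111, attained at (-1, 2).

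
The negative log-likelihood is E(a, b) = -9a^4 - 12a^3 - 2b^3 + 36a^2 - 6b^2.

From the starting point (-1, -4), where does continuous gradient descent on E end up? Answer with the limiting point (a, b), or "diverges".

(0, -2)

E is separable, so gradient descent decouples: a follows -∂E/∂a, b follows -∂E/∂b.
∂E/∂a = -36a(a - 1)(a + 2); at a=-1 this is -72, so a increases.
∂E/∂b = -6b(b + 2); at b=-4 this is -48, so b increases.
a converges to its nearest critical value 0 (a local min of the a-part); b converges to -2. The iterate converges to (0, -2).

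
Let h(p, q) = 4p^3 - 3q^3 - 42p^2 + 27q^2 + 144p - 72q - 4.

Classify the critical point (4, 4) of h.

saddle point

The mixed partial ∂²h/∂p∂q is 0, so the Hessian at any point is diag(h_pp, h_qq) = diag(12(2p - 7), 18(-q + 3)).
At (4, 4): H = diag(12, -18).
The eigenvalues have opposite signs, so H is indefinite: a saddle point.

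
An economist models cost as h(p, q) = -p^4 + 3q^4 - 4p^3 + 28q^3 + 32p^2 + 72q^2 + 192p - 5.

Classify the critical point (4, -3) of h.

The mixed partial ∂²h/∂p∂q is 0, so the Hessian at any point is diag(h_pp, h_qq) = diag(4(-3p^2 - 6p + 16), 12(3q^2 + 14q + 12)).
At (4, -3): H = diag(-224, -36).
Both eigenvalues are negative, so H is negative definite: a local maximum.

local maximum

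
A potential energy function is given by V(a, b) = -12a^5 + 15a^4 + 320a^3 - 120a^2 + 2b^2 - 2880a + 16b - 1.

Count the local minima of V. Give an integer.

V separates as a function of a plus a function of b, so ∇V=0 decouples.
∂V/∂a = -60(a - 4)(a - 2)(a + 2)(a + 3) = 0 at a ∈ {-3, -2, 2, 4}; ∂V/∂b = 4(b + 4) = 0 at b ∈ {-4}.
The Hessian is diagonal: diag(V_aa, V_bb). Second derivatives: V_aa(-3)=2100, V_aa(-2)=-1440, V_aa(2)=2400, V_aa(4)=-5040; V_bb(-4)=4.
Local minima occur where both diagonal entries positive: (-3, -4), (2, -4). Count: 2.

2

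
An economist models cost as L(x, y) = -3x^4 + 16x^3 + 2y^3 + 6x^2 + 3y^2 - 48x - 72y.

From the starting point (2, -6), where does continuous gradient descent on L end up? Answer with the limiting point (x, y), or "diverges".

L is separable, so gradient descent decouples: x follows -∂L/∂x, y follows -∂L/∂y.
∂L/∂x = -12(x - 4)(x - 1)(x + 1); at x=2 this is 72, so x decreases.
∂L/∂y = 6(y - 3)(y + 4); at y=-6 this is 108, so y decreases.
The y-coordinate has no critical point in that direction and runs off to infinity.

diverges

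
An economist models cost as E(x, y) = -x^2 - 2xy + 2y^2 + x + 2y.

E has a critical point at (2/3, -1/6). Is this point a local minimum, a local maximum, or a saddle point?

saddle point

The Hessian of E is constant: H = [[-2, -2], [-2, 4]].
det(H) = (-2)·4 − (-2)² = -12.
Since det(H) < 0, H is indefinite and the critical point is a saddle point.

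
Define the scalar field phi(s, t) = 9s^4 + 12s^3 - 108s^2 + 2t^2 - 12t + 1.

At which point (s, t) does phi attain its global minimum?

(-3, 3)

phi(s,t) separates as P(s) + Q(t) + 1, so its minimum is min P + min Q + 1.
P'(s) = 36s(s - 2)(s + 3) vanishes at s ∈ {-3, 0, 2}; Q'(t) = 4(t - 3) vanishes at t ∈ {3}.
Local minima of P (where P''>0): P(-3)=-567, P(2)=-192. Local minima of Q: Q(3)=-18.
So the global minimum of phi is P(-3) + Q(3) + 1 = -567 − 18 + 1 = -584, attained at (-3, 3).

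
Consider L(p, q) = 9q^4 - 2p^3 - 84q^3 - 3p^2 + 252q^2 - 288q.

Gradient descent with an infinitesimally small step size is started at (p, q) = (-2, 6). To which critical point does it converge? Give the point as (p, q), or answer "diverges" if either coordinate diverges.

L is separable, so gradient descent decouples: p follows -∂L/∂p, q follows -∂L/∂q.
∂L/∂p = -6p(p + 1); at p=-2 this is -12, so p increases.
∂L/∂q = 36(q - 4)(q - 2)(q - 1); at q=6 this is 1440, so q decreases.
p converges to its nearest critical value -1 (a local min of the p-part); q converges to 4. The iterate converges to (-1, 4).

(-1, 4)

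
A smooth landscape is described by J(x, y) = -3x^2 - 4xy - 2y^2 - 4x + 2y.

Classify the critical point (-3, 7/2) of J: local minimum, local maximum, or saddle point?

local maximum

The Hessian of J is constant: H = [[-6, -4], [-4, -4]].
det(H) = (-6)·(-4) − (-4)² = 8.
det(H) > 0 and tr(H) = -10 < 0, so H is negative definite and the point is a local maximum.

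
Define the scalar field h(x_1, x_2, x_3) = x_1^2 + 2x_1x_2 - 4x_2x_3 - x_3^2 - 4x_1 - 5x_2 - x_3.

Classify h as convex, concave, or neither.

h is quadratic, so its Hessian is the constant matrix H = [[2, 2, 0], [2, 0, -4], [0, -4, -2]].
Leading principal minors: 2, -4, -24.
Neither pattern holds ⇒ H is indefinite ⇒ neither convex nor concave.

neither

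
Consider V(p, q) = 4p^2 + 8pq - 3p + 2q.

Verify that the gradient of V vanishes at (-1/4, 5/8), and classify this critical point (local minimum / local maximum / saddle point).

∇V = (8p + 8q - 3, 8p + 2); substituting (-1/4, 5/8) gives ∇V = (0, 0), so (-1/4, 5/8) is indeed a critical point.
The Hessian of V is constant: H = [[8, 8], [8, 0]].
det(H) = 8·0 − 8² = -64.
Since det(H) < 0, H is indefinite and the critical point is a saddle point.

saddle point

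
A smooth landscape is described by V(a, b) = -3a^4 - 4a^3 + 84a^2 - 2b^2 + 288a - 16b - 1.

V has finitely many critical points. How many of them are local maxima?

2

V separates as a function of a plus a function of b, so ∇V=0 decouples.
∂V/∂a = -12(a - 4)(a + 2)(a + 3) = 0 at a ∈ {-3, -2, 4}; ∂V/∂b = -4(b + 4) = 0 at b ∈ {-4}.
The Hessian is diagonal: diag(V_aa, V_bb). Second derivatives: V_aa(-3)=-84, V_aa(-2)=72, V_aa(4)=-504; V_bb(-4)=-4.
Local maxima occur where both diagonal entries negative: (-3, -4), (4, -4). Count: 2.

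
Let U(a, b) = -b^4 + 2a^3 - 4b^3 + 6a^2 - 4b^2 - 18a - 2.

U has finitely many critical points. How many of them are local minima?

1

U separates as a function of a plus a function of b, so ∇U=0 decouples.
∂U/∂a = 6(a - 1)(a + 3) = 0 at a ∈ {-3, 1}; ∂U/∂b = -4b(b + 1)(b + 2) = 0 at b ∈ {-2, -1, 0}.
The Hessian is diagonal: diag(U_aa, U_bb). Second derivatives: U_aa(-3)=-24, U_aa(1)=24; U_bb(-2)=-8, U_bb(-1)=4, U_bb(0)=-8.
Local minima occur where both diagonal entries positive: (1, -1). Count: 1.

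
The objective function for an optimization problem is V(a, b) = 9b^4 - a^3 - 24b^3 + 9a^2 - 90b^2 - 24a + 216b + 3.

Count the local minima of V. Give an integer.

V separates as a function of a plus a function of b, so ∇V=0 decouples.
∂V/∂a = -3(a - 4)(a - 2) = 0 at a ∈ {2, 4}; ∂V/∂b = 36(b - 3)(b - 1)(b + 2) = 0 at b ∈ {-2, 1, 3}.
The Hessian is diagonal: diag(V_aa, V_bb). Second derivatives: V_aa(2)=6, V_aa(4)=-6; V_bb(-2)=540, V_bb(1)=-216, V_bb(3)=360.
Local minima occur where both diagonal entries positive: (2, -2), (2, 3). Count: 2.

2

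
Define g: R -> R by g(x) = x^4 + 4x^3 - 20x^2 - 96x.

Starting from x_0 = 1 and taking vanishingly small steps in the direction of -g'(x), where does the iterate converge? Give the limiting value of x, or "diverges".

g'(x) = 4(x - 3)(x + 2)(x + 4), so g'(1) = -120.
Gradient descent moves in the -g' direction, i.e. x is increasing.
The nearest critical point in that direction is x = 3, where g'' = 140 > 0 (a local minimum). The iterate converges there.

3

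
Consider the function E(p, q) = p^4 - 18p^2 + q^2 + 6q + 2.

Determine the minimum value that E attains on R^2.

-88

E(p,q) separates as A(p) + B(q) + 2, so its minimum is min A + min B + 2.
A'(p) = 4p(p - 3)(p + 3) vanishes at p ∈ {-3, 0, 3}; B'(q) = 2q + 6 vanishes at q ∈ {-3}.
Local minima of A (where A''>0): A(-3)=-81, A(3)=-81. Local minima of B: B(-3)=-9.
So the global minimum of E is A(-3) + B(-3) + 2 = -81 − 9 + 2 = -88, attained at (-3, -3).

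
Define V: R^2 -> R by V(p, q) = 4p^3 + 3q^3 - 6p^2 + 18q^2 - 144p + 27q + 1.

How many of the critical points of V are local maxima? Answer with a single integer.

V separates as a function of p plus a function of q, so ∇V=0 decouples.
∂V/∂p = 12(p - 4)(p + 3) = 0 at p ∈ {-3, 4}; ∂V/∂q = 9(q + 1)(q + 3) = 0 at q ∈ {-3, -1}.
The Hessian is diagonal: diag(V_pp, V_qq). Second derivatives: V_pp(-3)=-84, V_pp(4)=84; V_qq(-3)=-18, V_qq(-1)=18.
Local maxima occur where both diagonal entries negative: (-3, -3). Count: 1.

1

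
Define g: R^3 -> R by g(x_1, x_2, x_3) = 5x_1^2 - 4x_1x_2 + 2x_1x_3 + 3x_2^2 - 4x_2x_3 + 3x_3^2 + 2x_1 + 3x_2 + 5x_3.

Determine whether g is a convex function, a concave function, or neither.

convex

g is quadratic, so its Hessian is the constant matrix H = [[10, -4, 2], [-4, 6, -4], [2, -4, 6]].
Leading principal minors: 10, 44, 144.
All positive ⇒ H ≻ 0 ⇒ convex.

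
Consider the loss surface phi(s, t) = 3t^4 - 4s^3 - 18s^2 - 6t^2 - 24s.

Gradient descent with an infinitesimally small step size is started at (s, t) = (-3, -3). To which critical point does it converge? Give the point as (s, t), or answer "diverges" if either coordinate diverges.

(-2, -1)

phi is separable, so gradient descent decouples: s follows -∂phi/∂s, t follows -∂phi/∂t.
∂phi/∂s = -12(s + 1)(s + 2); at s=-3 this is -24, so s increases.
∂phi/∂t = 12t(t - 1)(t + 1); at t=-3 this is -288, so t increases.
s converges to its nearest critical value -2 (a local min of the s-part); t converges to -1. The iterate converges to (-2, -1).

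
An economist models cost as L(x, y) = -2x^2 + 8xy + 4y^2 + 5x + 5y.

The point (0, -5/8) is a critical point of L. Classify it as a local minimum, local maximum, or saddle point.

saddle point

The Hessian of L is constant: H = [[-4, 8], [8, 8]].
det(H) = (-4)·8 − 8² = -96.
Since det(H) < 0, H is indefinite and the critical point is a saddle point.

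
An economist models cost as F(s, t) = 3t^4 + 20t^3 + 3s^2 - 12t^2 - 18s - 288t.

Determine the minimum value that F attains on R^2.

-443

F(s,t) separates as P(s) + Q(t), so its minimum is min P + min Q.
P'(s) = 6s - 18 vanishes at s ∈ {3}; Q'(t) = 12(t - 2)(t + 3)(t + 4) vanishes at t ∈ {-4, -3, 2}.
Local minima of P (where P''>0): P(3)=-27. Local minima of Q: Q(-4)=448, Q(2)=-416.
So the global minimum of F is P(3) + Q(2) = -27 − 416 = -443, attained at (3, 2).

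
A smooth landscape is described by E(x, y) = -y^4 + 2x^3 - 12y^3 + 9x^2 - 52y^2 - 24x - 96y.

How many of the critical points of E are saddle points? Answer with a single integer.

3

E separates as a function of x plus a function of y, so ∇E=0 decouples.
∂E/∂x = 6(x - 1)(x + 4) = 0 at x ∈ {-4, 1}; ∂E/∂y = -4(y + 2)(y + 3)(y + 4) = 0 at y ∈ {-4, -3, -2}.
The Hessian is diagonal: diag(E_xx, E_yy). Second derivatives: E_xx(-4)=-30, E_xx(1)=30; E_yy(-4)=-8, E_yy(-3)=4, E_yy(-2)=-8.
Saddle points occur where the two diagonal entries have opposite signs: (-4, -3), (1, -4), (1, -2). Count: 3.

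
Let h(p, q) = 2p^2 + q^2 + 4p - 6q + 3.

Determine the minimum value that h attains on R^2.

-8

h(p,q) separates as A(p) + B(q) + 3, so its minimum is min A + min B + 3.
A'(p) = 4p + 4 vanishes at p ∈ {-1}; B'(q) = 2q - 6 vanishes at q ∈ {3}.
Local minima of A (where A''>0): A(-1)=-2. Local minima of B: B(3)=-9.
So the global minimum of h is A(-1) + B(3) + 3 = -2 − 9 + 3 = -8, attained at (-1, 3).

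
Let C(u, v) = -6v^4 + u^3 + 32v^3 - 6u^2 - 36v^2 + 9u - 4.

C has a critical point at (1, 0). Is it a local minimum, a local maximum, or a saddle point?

local maximum

The mixed partial ∂²C/∂u∂v is 0, so the Hessian at any point is diag(C_uu, C_vv) = diag(6(u - 2), 24(-3v^2 + 8v - 3)).
At (1, 0): H = diag(-6, -72).
Both eigenvalues are negative, so H is negative definite: a local maximum.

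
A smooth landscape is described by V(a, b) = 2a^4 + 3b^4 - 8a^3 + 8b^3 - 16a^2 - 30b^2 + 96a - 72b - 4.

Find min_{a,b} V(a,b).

-316

V(a,b) separates as P(a) + Q(b) − 4, so its minimum is min P + min Q − 4.
P'(a) = 8(a - 3)(a - 2)(a + 2) vanishes at a ∈ {-2, 2, 3}; Q'(b) = 12(b - 2)(b + 1)(b + 3) vanishes at b ∈ {-3, -1, 2}.
Local minima of P (where P''>0): P(-2)=-160, P(3)=90. Local minima of Q: Q(-3)=-27, Q(2)=-152.
So the global minimum of V is P(-2) + Q(2) − 4 = -160 − 152 − 4 = -316, attained at (-2, 2).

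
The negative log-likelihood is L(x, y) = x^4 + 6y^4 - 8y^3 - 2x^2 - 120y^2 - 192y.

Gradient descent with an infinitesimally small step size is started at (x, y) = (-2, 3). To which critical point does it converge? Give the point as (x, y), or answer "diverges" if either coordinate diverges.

L is separable, so gradient descent decouples: x follows -∂L/∂x, y follows -∂L/∂y.
∂L/∂x = 4x(x - 1)(x + 1); at x=-2 this is -24, so x increases.
∂L/∂y = 24(y - 4)(y + 1)(y + 2); at y=3 this is -480, so y increases.
x converges to its nearest critical value -1 (a local min of the x-part); y converges to 4. The iterate converges to (-1, 4).

(-1, 4)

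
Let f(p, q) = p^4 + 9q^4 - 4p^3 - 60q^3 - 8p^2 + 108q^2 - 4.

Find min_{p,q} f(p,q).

f(p,q) separates as A(p) + B(q) − 4, so its minimum is min A + min B − 4.
A'(p) = 4p(p - 4)(p + 1) vanishes at p ∈ {-1, 0, 4}; B'(q) = 36q(q - 3)(q - 2) vanishes at q ∈ {0, 2, 3}.
Local minima of A (where A''>0): A(-1)=-3, A(4)=-128. Local minima of B: B(0)=0, B(3)=81.
So the global minimum of f is A(4) + B(0) − 4 = -128 + 0 − 4 = -132, attained at (4, 0).

-132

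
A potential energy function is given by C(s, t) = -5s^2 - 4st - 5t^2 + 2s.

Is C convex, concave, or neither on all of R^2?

C is quadratic, so its Hessian is the constant matrix H = [[-10, -4], [-4, -10]].
det(H) = 84, tr(H) = -20.
det(H) > 0 and tr(H) < 0, so H is negative definite everywhere: concave.

concave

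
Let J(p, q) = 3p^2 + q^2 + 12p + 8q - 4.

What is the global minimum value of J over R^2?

J(p,q) separates as A(p) + B(q) − 4, so its minimum is min A + min B − 4.
A'(p) = 6p + 12 vanishes at p ∈ {-2}; B'(q) = 2q + 8 vanishes at q ∈ {-4}.
Local minima of A (where A''>0): A(-2)=-12. Local minima of B: B(-4)=-16.
So the global minimum of J is A(-2) + B(-4) − 4 = -12 − 16 − 4 = -32, attained at (-2, -4).

-32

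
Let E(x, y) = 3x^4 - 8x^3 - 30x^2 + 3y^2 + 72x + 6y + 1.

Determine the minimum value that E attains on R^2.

E(x,y) separates as P(x) + Q(y) + 1, so its minimum is min P + min Q + 1.
P'(x) = 12(x - 3)(x - 1)(x + 2) vanishes at x ∈ {-2, 1, 3}; Q'(y) = 6y + 6 vanishes at y ∈ {-1}.
Local minima of P (where P''>0): P(-2)=-152, P(3)=-27. Local minima of Q: Q(-1)=-3.
So the global minimum of E is P(-2) + Q(-1) + 1 = -152 − 3 + 1 = -154, attained at (-2, -1).

-154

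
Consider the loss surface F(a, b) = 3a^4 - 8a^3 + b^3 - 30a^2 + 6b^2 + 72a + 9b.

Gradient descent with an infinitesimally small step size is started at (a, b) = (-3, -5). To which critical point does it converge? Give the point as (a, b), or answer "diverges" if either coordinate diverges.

F is separable, so gradient descent decouples: a follows -∂F/∂a, b follows -∂F/∂b.
∂F/∂a = 12(a - 3)(a - 1)(a + 2); at a=-3 this is -288, so a increases.
∂F/∂b = 3(b + 1)(b + 3); at b=-5 this is 24, so b decreases.
The b-coordinate has no critical point in that direction and runs off to infinity.

diverges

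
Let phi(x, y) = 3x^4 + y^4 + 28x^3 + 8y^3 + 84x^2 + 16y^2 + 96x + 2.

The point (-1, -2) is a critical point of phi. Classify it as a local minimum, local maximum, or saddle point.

saddle point

The mixed partial ∂²phi/∂x∂y is 0, so the Hessian at any point is diag(phi_xx, phi_yy) = diag(12(3x^2 + 14x + 14), 4(3y^2 + 12y + 8)).
At (-1, -2): H = diag(36, -16).
The eigenvalues have opposite signs, so H is indefinite: a saddle point.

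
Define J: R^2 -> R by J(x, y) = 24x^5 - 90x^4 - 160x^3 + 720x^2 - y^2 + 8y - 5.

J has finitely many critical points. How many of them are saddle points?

2

J separates as a function of x plus a function of y, so ∇J=0 decouples.
∂J/∂x = 120x(x - 3)(x - 2)(x + 2) = 0 at x ∈ {-2, 0, 2, 3}; ∂J/∂y = -2(y - 4) = 0 at y ∈ {4}.
The Hessian is diagonal: diag(J_xx, J_yy). Second derivatives: J_xx(-2)=-4800, J_xx(0)=1440, J_xx(2)=-960, J_xx(3)=1800; J_yy(4)=-2.
Saddle points occur where the two diagonal entries have opposite signs: (0, 4), (3, 4). Count: 2.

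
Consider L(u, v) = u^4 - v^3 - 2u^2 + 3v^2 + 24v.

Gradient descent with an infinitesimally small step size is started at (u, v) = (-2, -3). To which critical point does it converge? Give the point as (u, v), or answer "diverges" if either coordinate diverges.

L is separable, so gradient descent decouples: u follows -∂L/∂u, v follows -∂L/∂v.
∂L/∂u = 4u(u - 1)(u + 1); at u=-2 this is -24, so u increases.
∂L/∂v = -3(v - 4)(v + 2); at v=-3 this is -21, so v increases.
u converges to its nearest critical value -1 (a local min of the u-part); v converges to -2. The iterate converges to (-1, -2).

(-1, -2)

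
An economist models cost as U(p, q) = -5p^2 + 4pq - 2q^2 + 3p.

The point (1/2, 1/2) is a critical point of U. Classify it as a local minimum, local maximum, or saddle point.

local maximum

The Hessian of U is constant: H = [[-10, 4], [4, -4]].
det(H) = (-10)·(-4) − 4² = 24.
det(H) > 0 and tr(H) = -14 < 0, so H is negative definite and the point is a local maximum.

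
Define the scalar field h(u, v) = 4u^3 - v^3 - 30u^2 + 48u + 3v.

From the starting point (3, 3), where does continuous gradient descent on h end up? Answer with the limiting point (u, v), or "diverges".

h is separable, so gradient descent decouples: u follows -∂h/∂u, v follows -∂h/∂v.
∂h/∂u = 12(u - 4)(u - 1); at u=3 this is -24, so u increases.
∂h/∂v = -3(v - 1)(v + 1); at v=3 this is -24, so v increases.
The v-coordinate has no critical point in that direction and runs off to infinity.

diverges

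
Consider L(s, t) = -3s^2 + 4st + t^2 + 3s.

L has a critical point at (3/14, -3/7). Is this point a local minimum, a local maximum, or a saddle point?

The Hessian of L is constant: H = [[-6, 4], [4, 2]].
det(H) = (-6)·2 − 4² = -28.
Since det(H) < 0, H is indefinite and the critical point is a saddle point.

saddle point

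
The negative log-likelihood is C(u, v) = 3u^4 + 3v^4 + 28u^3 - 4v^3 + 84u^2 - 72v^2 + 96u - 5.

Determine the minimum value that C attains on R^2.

C(u,v) separates as P(u) + Q(v) − 5, so its minimum is min P + min Q − 5.
P'(u) = 12(u + 1)(u + 2)(u + 4) vanishes at u ∈ {-4, -2, -1}; Q'(v) = 12v(v - 4)(v + 3) vanishes at v ∈ {-3, 0, 4}.
Local minima of P (where P''>0): P(-4)=-64, P(-1)=-37. Local minima of Q: Q(-3)=-297, Q(4)=-640.
So the global minimum of C is P(-4) + Q(4) − 5 = -64 − 640 − 5 = -709, attained at (-4, 4).

-709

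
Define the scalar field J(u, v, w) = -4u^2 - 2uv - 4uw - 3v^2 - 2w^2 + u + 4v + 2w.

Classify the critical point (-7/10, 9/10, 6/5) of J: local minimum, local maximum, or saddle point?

local maximum

The Hessian is constant: H = [[-8, -2, -4], [-2, -6, 0], [-4, 0, -4]].
Leading principal minors: Δ₁ = -8, Δ₂ = 44, Δ₃ = -80.
The minors alternate sign starting negative (−, +, −), so H is negative definite: a local maximum.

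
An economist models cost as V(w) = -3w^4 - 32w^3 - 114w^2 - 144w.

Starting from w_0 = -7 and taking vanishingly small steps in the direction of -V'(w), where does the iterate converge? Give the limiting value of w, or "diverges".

V'(w) = -12(w + 1)(w + 3)(w + 4), so V'(-7) = 864.
Gradient descent moves in the -V' direction, i.e. w is decreasing.
There is no critical point below w=-7, and V' keeps the same sign, so the iterate runs off to −∞.

diverges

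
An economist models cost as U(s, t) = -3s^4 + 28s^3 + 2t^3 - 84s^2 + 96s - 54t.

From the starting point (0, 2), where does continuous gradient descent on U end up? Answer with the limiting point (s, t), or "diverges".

diverges

U is separable, so gradient descent decouples: s follows -∂U/∂s, t follows -∂U/∂t.
∂U/∂s = -12(s - 4)(s - 2)(s - 1); at s=0 this is 96, so s decreases.
∂U/∂t = 6(t - 3)(t + 3); at t=2 this is -30, so t increases.
The s-coordinate has no critical point in that direction and runs off to infinity.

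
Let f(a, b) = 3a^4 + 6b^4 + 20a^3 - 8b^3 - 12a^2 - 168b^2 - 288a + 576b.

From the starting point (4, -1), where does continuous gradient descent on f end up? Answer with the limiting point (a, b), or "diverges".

(2, -4)

f is separable, so gradient descent decouples: a follows -∂f/∂a, b follows -∂f/∂b.
∂f/∂a = 12(a - 2)(a + 3)(a + 4); at a=4 this is 1344, so a decreases.
∂f/∂b = 24(b - 3)(b - 2)(b + 4); at b=-1 this is 864, so b decreases.
a converges to its nearest critical value 2 (a local min of the a-part); b converges to -4. The iterate converges to (2, -4).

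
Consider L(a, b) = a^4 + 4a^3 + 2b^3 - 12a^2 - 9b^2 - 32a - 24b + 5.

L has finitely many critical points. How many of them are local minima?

2

L separates as a function of a plus a function of b, so ∇L=0 decouples.
∂L/∂a = 4(a - 2)(a + 1)(a + 4) = 0 at a ∈ {-4, -1, 2}; ∂L/∂b = 6(b - 4)(b + 1) = 0 at b ∈ {-1, 4}.
The Hessian is diagonal: diag(L_aa, L_bb). Second derivatives: L_aa(-4)=72, L_aa(-1)=-36, L_aa(2)=72; L_bb(-1)=-30, L_bb(4)=30.
Local minima occur where both diagonal entries positive: (-4, 4), (2, 4). Count: 2.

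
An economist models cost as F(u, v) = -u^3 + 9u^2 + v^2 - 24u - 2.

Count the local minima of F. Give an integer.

1

F separates as a function of u plus a function of v, so ∇F=0 decouples.
∂F/∂u = -3(u - 4)(u - 2) = 0 at u ∈ {2, 4}; ∂F/∂v = 2v = 0 at v ∈ {0}.
The Hessian is diagonal: diag(F_uu, F_vv). Second derivatives: F_uu(2)=6, F_uu(4)=-6; F_vv(0)=2.
Local minima occur where both diagonal entries positive: (2, 0). Count: 1.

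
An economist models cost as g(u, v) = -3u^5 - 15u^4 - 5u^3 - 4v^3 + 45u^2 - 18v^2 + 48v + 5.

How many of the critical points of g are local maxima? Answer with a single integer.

g separates as a function of u plus a function of v, so ∇g=0 decouples.
∂g/∂u = -15u(u - 1)(u + 2)(u + 3) = 0 at u ∈ {-3, -2, 0, 1}; ∂g/∂v = -12(v - 1)(v + 4) = 0 at v ∈ {-4, 1}.
The Hessian is diagonal: diag(g_uu, g_vv). Second derivatives: g_uu(-3)=180, g_uu(-2)=-90, g_uu(0)=90, g_uu(1)=-180; g_vv(-4)=60, g_vv(1)=-60.
Local maxima occur where both diagonal entries negative: (-2, 1), (1, 1). Count: 2.

2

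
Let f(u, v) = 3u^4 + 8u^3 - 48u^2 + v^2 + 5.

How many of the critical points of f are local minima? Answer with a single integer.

2

f separates as a function of u plus a function of v, so ∇f=0 decouples.
∂f/∂u = 12u(u - 2)(u + 4) = 0 at u ∈ {-4, 0, 2}; ∂f/∂v = 2v = 0 at v ∈ {0}.
The Hessian is diagonal: diag(f_uu, f_vv). Second derivatives: f_uu(-4)=288, f_uu(0)=-96, f_uu(2)=144; f_vv(0)=2.
Local minima occur where both diagonal entries positive: (-4, 0), (2, 0). Count: 2.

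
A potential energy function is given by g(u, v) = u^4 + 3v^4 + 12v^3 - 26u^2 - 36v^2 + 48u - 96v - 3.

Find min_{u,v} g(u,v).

g(u,v) separates as P(u) + Q(v) − 3, so its minimum is min P + min Q − 3.
P'(u) = 4(u - 3)(u - 1)(u + 4) vanishes at u ∈ {-4, 1, 3}; Q'(v) = 12(v - 2)(v + 1)(v + 4) vanishes at v ∈ {-4, -1, 2}.
Local minima of P (where P''>0): P(-4)=-352, P(3)=-9. Local minima of Q: Q(-4)=-192, Q(2)=-192.
So the global minimum of g is P(-4) + Q(-4) − 3 = -352 − 192 − 3 = -547, attained at (-4, -4).

-547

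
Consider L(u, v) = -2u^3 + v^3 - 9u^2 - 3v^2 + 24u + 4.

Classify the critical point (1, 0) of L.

The mixed partial ∂²L/∂u∂v is 0, so the Hessian at any point is diag(L_uu, L_vv) = diag(-6(2u + 3), 6(v - 1)).
At (1, 0): H = diag(-30, -6).
Both eigenvalues are negative, so H is negative definite: a local maximum.

local maximum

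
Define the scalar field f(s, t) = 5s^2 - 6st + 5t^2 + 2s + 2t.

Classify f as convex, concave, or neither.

f is quadratic, so its Hessian is the constant matrix H = [[10, -6], [-6, 10]].
det(H) = 64, tr(H) = 20.
det(H) > 0 and tr(H) > 0, so H is positive definite everywhere: convex.

convex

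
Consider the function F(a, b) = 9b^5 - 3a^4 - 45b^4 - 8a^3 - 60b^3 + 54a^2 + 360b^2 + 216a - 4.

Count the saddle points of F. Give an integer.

F separates as a function of a plus a function of b, so ∇F=0 decouples.
∂F/∂a = -12(a - 3)(a + 2)(a + 3) = 0 at a ∈ {-3, -2, 3}; ∂F/∂b = 45b(b - 4)(b - 2)(b + 2) = 0 at b ∈ {-2, 0, 2, 4}.
The Hessian is diagonal: diag(F_aa, F_bb). Second derivatives: F_aa(-3)=-72, F_aa(-2)=60, F_aa(3)=-360; F_bb(-2)=-2160, F_bb(0)=720, F_bb(2)=-720, F_bb(4)=2160.
Saddle points occur where the two diagonal entries have opposite signs: (-3, 0), (-3, 4), (-2, -2), (-2, 2), (3, 0), (3, 4). Count: 6.

6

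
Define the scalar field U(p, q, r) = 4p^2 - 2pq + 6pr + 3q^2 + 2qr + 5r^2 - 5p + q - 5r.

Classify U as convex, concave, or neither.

U is quadratic, so its Hessian is the constant matrix H = [[8, -2, 6], [-2, 6, 2], [6, 2, 10]].
Leading principal minors: 8, 44, 144.
All positive ⇒ H ≻ 0 ⇒ convex.

convex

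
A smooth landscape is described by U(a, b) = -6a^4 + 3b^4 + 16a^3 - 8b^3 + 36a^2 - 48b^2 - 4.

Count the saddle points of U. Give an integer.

5

U separates as a function of a plus a function of b, so ∇U=0 decouples.
∂U/∂a = -24a(a - 3)(a + 1) = 0 at a ∈ {-1, 0, 3}; ∂U/∂b = 12b(b - 4)(b + 2) = 0 at b ∈ {-2, 0, 4}.
The Hessian is diagonal: diag(U_aa, U_bb). Second derivatives: U_aa(-1)=-96, U_aa(0)=72, U_aa(3)=-288; U_bb(-2)=144, U_bb(0)=-96, U_bb(4)=288.
Saddle points occur where the two diagonal entries have opposite signs: (-1, -2), (-1, 4), (0, 0), (3, -2), (3, 4). Count: 5.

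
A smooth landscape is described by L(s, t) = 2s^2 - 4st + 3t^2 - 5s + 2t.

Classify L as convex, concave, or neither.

convex

L is quadratic, so its Hessian is the constant matrix H = [[4, -4], [-4, 6]].
det(H) = 8, tr(H) = 10.
det(H) > 0 and tr(H) > 0, so H is positive definite everywhere: convex.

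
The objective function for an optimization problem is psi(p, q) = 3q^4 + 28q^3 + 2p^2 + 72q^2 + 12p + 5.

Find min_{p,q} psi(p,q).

-13

psi(p,q) separates as A(p) + B(q) + 5, so its minimum is min A + min B + 5.
A'(p) = 4p + 12 vanishes at p ∈ {-3}; B'(q) = 12q(q + 3)(q + 4) vanishes at q ∈ {-4, -3, 0}.
Local minima of A (where A''>0): A(-3)=-18. Local minima of B: B(-4)=128, B(0)=0.
So the global minimum of psi is A(-3) + B(0) + 5 = -18 + 0 + 5 = -13, attained at (-3, 0).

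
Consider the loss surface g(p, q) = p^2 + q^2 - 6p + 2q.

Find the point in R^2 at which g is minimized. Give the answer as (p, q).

g(p,q) separates as A(p) + B(q), so its minimum is min A + min B.
A'(p) = 2p - 6 vanishes at p ∈ {3}; B'(q) = 2q + 2 vanishes at q ∈ {-1}.
Local minima of A (where A''>0): A(3)=-9. Local minima of B: B(-1)=-1.
So the global minimum of g is A(3) + B(-1) = -9 − 1 = -10, attained at (3, -1).

(3, -1)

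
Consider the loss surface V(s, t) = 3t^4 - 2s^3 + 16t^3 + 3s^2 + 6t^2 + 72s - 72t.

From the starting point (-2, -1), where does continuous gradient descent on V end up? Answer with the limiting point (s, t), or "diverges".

(-3, 1)

V is separable, so gradient descent decouples: s follows -∂V/∂s, t follows -∂V/∂t.
∂V/∂s = -6(s - 4)(s + 3); at s=-2 this is 36, so s decreases.
∂V/∂t = 12(t - 1)(t + 2)(t + 3); at t=-1 this is -48, so t increases.
s converges to its nearest critical value -3 (a local min of the s-part); t converges to 1. The iterate converges to (-3, 1).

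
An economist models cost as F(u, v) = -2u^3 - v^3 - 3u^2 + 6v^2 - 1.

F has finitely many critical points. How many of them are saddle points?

F separates as a function of u plus a function of v, so ∇F=0 decouples.
∂F/∂u = -6u(u + 1) = 0 at u ∈ {-1, 0}; ∂F/∂v = -3v(v - 4) = 0 at v ∈ {0, 4}.
The Hessian is diagonal: diag(F_uu, F_vv). Second derivatives: F_uu(-1)=6, F_uu(0)=-6; F_vv(0)=12, F_vv(4)=-12.
Saddle points occur where the two diagonal entries have opposite signs: (-1, 4), (0, 0). Count: 2.

2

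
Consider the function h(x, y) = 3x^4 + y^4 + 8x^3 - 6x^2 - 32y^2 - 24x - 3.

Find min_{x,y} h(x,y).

-278

h(x,y) separates as P(x) + Q(y) − 3, so its minimum is min P + min Q − 3.
P'(x) = 12(x - 1)(x + 1)(x + 2) vanishes at x ∈ {-2, -1, 1}; Q'(y) = 4y(y - 4)(y + 4) vanishes at y ∈ {-4, 0, 4}.
Local minima of P (where P''>0): P(-2)=8, P(1)=-19. Local minima of Q: Q(-4)=-256, Q(4)=-256.
So the global minimum of h is P(1) + Q(-4) − 3 = -19 − 256 − 3 = -278, attained at (1, -4).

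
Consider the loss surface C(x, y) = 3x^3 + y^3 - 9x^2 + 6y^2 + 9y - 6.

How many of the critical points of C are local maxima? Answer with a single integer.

1

C separates as a function of x plus a function of y, so ∇C=0 decouples.
∂C/∂x = 9x(x - 2) = 0 at x ∈ {0, 2}; ∂C/∂y = 3(y + 1)(y + 3) = 0 at y ∈ {-3, -1}.
The Hessian is diagonal: diag(C_xx, C_yy). Second derivatives: C_xx(0)=-18, C_xx(2)=18; C_yy(-3)=-6, C_yy(-1)=6.
Local maxima occur where both diagonal entries negative: (0, -3). Count: 1.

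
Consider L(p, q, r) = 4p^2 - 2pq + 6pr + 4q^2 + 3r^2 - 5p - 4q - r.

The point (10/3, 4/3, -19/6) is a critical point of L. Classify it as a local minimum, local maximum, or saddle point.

local minimum

The Hessian is constant: H = [[8, -2, 6], [-2, 8, 0], [6, 0, 6]].
Leading principal minors: Δ₁ = 8, Δ₂ = 60, Δ₃ = 72.
All leading minors are positive, so H is positive definite: a local minimum.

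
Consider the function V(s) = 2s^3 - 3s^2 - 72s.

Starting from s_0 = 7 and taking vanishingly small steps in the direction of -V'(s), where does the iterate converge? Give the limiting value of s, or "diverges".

V'(s) = 6(s - 4)(s + 3), so V'(7) = 180.
Gradient descent moves in the -V' direction, i.e. s is decreasing.
The nearest critical point in that direction is s = 4, where V'' = 42 > 0 (a local minimum). The iterate converges there.

4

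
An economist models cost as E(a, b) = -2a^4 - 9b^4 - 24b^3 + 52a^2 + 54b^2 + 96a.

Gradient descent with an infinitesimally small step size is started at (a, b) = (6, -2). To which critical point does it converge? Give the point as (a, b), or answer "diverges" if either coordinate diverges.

diverges

E is separable, so gradient descent decouples: a follows -∂E/∂a, b follows -∂E/∂b.
∂E/∂a = -8(a - 4)(a + 1)(a + 3); at a=6 this is -1008, so a increases.
∂E/∂b = -36b(b - 1)(b + 3); at b=-2 this is -216, so b increases.
The a-coordinate has no critical point in that direction and runs off to infinity.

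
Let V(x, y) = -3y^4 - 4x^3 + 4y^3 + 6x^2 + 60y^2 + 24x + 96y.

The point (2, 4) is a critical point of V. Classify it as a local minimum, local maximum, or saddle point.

local maximum

The mixed partial ∂²V/∂x∂y is 0, so the Hessian at any point is diag(V_xx, V_yy) = diag(12(-2x + 1), 12(-3y^2 + 2y + 10)).
At (2, 4): H = diag(-36, -360).
Both eigenvalues are negative, so H is negative definite: a local maximum.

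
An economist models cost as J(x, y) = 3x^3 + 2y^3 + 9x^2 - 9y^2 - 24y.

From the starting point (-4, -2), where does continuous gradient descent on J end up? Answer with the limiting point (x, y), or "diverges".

J is separable, so gradient descent decouples: x follows -∂J/∂x, y follows -∂J/∂y.
∂J/∂x = 9x(x + 2); at x=-4 this is 72, so x decreases.
∂J/∂y = 6(y - 4)(y + 1); at y=-2 this is 36, so y decreases.
The x-coordinate has no critical point in that direction and runs off to infinity.

diverges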